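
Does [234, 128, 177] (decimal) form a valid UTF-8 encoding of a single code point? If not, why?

valid

Leading byte 0xEA = 11101010 → 3-byte form.
Continuation bytes 0x80=10000000, 0xB1=10110001 all match 10xxxxxx.
Decoded value 0xA031 is ≥ 0x800 (shortest form) and not a surrogate.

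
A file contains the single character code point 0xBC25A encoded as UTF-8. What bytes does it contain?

F2 BC 89 9A

U+BC25A = 0xBC25A = 770650 decimal. In range U+10000–U+10FFFF → 4-byte form: 11110xxx 10xxxxxx 10xxxxxx 10xxxxxx.
Binary (21 bits): 010111100001001011010.
Split 3+6+6+6: 010 | 111100 | 001001 | 011010.
Byte 1: 11110010 = 0xF2.
Byte 2: 10111100 = 0xBC.
Byte 3: 10001001 = 0x89.
Byte 4: 10011010 = 0x9A.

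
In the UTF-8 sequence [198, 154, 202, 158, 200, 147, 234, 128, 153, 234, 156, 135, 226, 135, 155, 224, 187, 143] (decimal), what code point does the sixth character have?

U+21DB

Offset 0: leading byte 0xC6 = 11000110 → 2-byte char #1 = C6 9A.
Offset 2: leading byte 0xCA = 11001010 → 2-byte char #2 = CA 9E.
Offset 4: leading byte 0xC8 = 11001000 → 2-byte char #3 = C8 93.
Offset 6: leading byte 0xEA = 11101010 → 3-byte char #4 = EA 80 99.
Offset 9: leading byte 0xEA = 11101010 → 3-byte char #5 = EA 9C 87.
Offset 12: leading byte 0xE2 = 11100010 → 3-byte char #6 = E2 87 9B.
Leading byte 0xE2 = 11100010 matches 1110xxxx → 3-byte sequence.
Byte 1: 0xE2 = 11100010, payload 0010 (4 bits).
Byte 2: 0x87 = 10000111 (10xxxxxx ✓), payload 000111.
Byte 3: 0x9B = 10011011 (10xxxxxx ✓), payload 011011.
Concatenate: 0010000111011011 = 0x21DB (16 bits → U+21DB).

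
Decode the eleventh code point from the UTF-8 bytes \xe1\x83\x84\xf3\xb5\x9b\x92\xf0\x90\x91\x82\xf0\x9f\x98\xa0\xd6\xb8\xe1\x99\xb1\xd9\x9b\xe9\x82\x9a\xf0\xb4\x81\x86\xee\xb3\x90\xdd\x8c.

Offset 0: leading byte 0xE1 = 11100001 → 3-byte char #1 = E1 83 84.
Offset 3: leading byte 0xF3 = 11110011 → 4-byte char #2 = F3 B5 9B 92.
Offset 7: leading byte 0xF0 = 11110000 → 4-byte char #3 = F0 90 91 82.
Offset 11: leading byte 0xF0 = 11110000 → 4-byte char #4 = F0 9F 98 A0.
Offset 15: leading byte 0xD6 = 11010110 → 2-byte char #5 = D6 B8.
Offset 17: leading byte 0xE1 = 11100001 → 3-byte char #6 = E1 99 B1.
Offset 20: leading byte 0xD9 = 11011001 → 2-byte char #7 = D9 9B.
Offset 22: leading byte 0xE9 = 11101001 → 3-byte char #8 = E9 82 9A.
Offset 25: leading byte 0xF0 = 11110000 → 4-byte char #9 = F0 B4 81 86.
Offset 29: leading byte 0xEE = 11101110 → 3-byte char #10 = EE B3 90.
Offset 32: leading byte 0xDD = 11011101 → 2-byte char #11 = DD 8C.
Leading byte 0xDD = 11011101 matches 110xxxxx → 2-byte sequence.
Byte 1: 0xDD = 11011101, payload 11101 (5 bits).
Byte 2: 0x8C = 10001100 (10xxxxxx ✓), payload 001100.
Concatenate: 11101001100 = 0x74C (11 bits → U+074C).

U+074C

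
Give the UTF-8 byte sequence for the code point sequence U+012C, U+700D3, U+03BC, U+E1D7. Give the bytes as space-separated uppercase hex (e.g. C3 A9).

C4 AC F1 B0 83 93 CE BC EE 87 97

U+012C: 2-byte form → C4 AC.
U+700D3: 4-byte form → F1 B0 83 93.
U+03BC: 2-byte form → CE BC.
U+E1D7: 3-byte form → EE 87 97.
Concatenated (11 bytes): C4 AC F1 B0 83 93 CE BC EE 87 97.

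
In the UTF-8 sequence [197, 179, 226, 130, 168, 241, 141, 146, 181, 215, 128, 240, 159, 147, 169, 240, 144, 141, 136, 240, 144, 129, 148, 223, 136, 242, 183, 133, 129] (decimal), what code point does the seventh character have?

U+10054

Offset 0: leading byte 0xC5 = 11000101 → 2-byte char #1 = C5 B3.
Offset 2: leading byte 0xE2 = 11100010 → 3-byte char #2 = E2 82 A8.
Offset 5: leading byte 0xF1 = 11110001 → 4-byte char #3 = F1 8D 92 B5.
Offset 9: leading byte 0xD7 = 11010111 → 2-byte char #4 = D7 80.
Offset 11: leading byte 0xF0 = 11110000 → 4-byte char #5 = F0 9F 93 A9.
Offset 15: leading byte 0xF0 = 11110000 → 4-byte char #6 = F0 90 8D 88.
Offset 19: leading byte 0xF0 = 11110000 → 4-byte char #7 = F0 90 81 94.
Leading byte 0xF0 = 11110000 matches 11110xxx → 4-byte sequence.
Byte 1: 0xF0 = 11110000, payload 000 (3 bits).
Byte 2: 0x90 = 10010000 (10xxxxxx ✓), payload 010000.
Byte 3: 0x81 = 10000001 (10xxxxxx ✓), payload 000001.
Byte 4: 0x94 = 10010100 (10xxxxxx ✓), payload 010100.
Concatenate: 000010000000001010100 = 0x10054 (21 bits → U+10054).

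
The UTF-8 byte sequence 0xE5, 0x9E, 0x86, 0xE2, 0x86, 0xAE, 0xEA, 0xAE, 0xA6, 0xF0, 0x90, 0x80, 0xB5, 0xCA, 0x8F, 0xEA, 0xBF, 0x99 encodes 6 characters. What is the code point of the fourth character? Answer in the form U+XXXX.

Offset 0: leading byte 0xE5 = 11100101 → 3-byte char #1 = E5 9E 86.
Offset 3: leading byte 0xE2 = 11100010 → 3-byte char #2 = E2 86 AE.
Offset 6: leading byte 0xEA = 11101010 → 3-byte char #3 = EA AE A6.
Offset 9: leading byte 0xF0 = 11110000 → 4-byte char #4 = F0 90 80 B5.
Leading byte 0xF0 = 11110000 matches 11110xxx → 4-byte sequence.
Byte 1: 0xF0 = 11110000, payload 000 (3 bits).
Byte 2: 0x90 = 10010000 (10xxxxxx ✓), payload 010000.
Byte 3: 0x80 = 10000000 (10xxxxxx ✓), payload 000000.
Byte 4: 0xB5 = 10110101 (10xxxxxx ✓), payload 110101.
Concatenate: 000010000000000110101 = 0x10035 (21 bits → U+10035).

U+10035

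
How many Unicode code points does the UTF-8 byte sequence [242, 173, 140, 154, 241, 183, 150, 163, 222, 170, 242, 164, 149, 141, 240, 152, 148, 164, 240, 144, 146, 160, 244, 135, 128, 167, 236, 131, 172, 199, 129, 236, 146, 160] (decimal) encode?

Byte at offset 0: 0xF2 = 11110010 → 4-byte char (#1). Advance 4.
Byte at offset 4: 0xF1 = 11110001 → 4-byte char (#2). Advance 4.
Byte at offset 8: 0xDE = 11011110 → 2-byte char (#3). Advance 2.
Byte at offset 10: 0xF2 = 11110010 → 4-byte char (#4). Advance 4.
Byte at offset 14: 0xF0 = 11110000 → 4-byte char (#5). Advance 4.
Byte at offset 18: 0xF0 = 11110000 → 4-byte char (#6). Advance 4.
Byte at offset 22: 0xF4 = 11110100 → 4-byte char (#7). Advance 4.
Byte at offset 26: 0xEC = 11101100 → 3-byte char (#8). Advance 3.
Byte at offset 29: 0xC7 = 11000111 → 2-byte char (#9). Advance 2.
Byte at offset 31: 0xEC = 11101100 → 3-byte char (#10). Advance 3.
Reached end at offset 34 after 10 code points.

10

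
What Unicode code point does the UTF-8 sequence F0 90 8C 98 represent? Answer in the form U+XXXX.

Leading byte 0xF0 = 11110000 matches 11110xxx → 4-byte sequence.
Byte 1: 0xF0 = 11110000, payload 000 (3 bits).
Byte 2: 0x90 = 10010000 (10xxxxxx ✓), payload 010000.
Byte 3: 0x8C = 10001100 (10xxxxxx ✓), payload 001100.
Byte 4: 0x98 = 10011000 (10xxxxxx ✓), payload 011000.
Concatenate: 000010000001100011000 = 0x10318 (21 bits → U+10318).

U+10318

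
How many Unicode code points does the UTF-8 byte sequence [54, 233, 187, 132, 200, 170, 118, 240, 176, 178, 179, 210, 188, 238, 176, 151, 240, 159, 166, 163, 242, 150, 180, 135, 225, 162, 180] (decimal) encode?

10

Byte at offset 0: 0x36 = 00110110 → 1-byte char (#1). Advance 1.
Byte at offset 1: 0xE9 = 11101001 → 3-byte char (#2). Advance 3.
Byte at offset 4: 0xC8 = 11001000 → 2-byte char (#3). Advance 2.
Byte at offset 6: 0x76 = 01110110 → 1-byte char (#4). Advance 1.
Byte at offset 7: 0xF0 = 11110000 → 4-byte char (#5). Advance 4.
Byte at offset 11: 0xD2 = 11010010 → 2-byte char (#6). Advance 2.
Byte at offset 13: 0xEE = 11101110 → 3-byte char (#7). Advance 3.
Byte at offset 16: 0xF0 = 11110000 → 4-byte char (#8). Advance 4.
Byte at offset 20: 0xF2 = 11110010 → 4-byte char (#9). Advance 4.
Byte at offset 24: 0xE1 = 11100001 → 3-byte char (#10). Advance 3.
Reached end at offset 27 after 10 code points.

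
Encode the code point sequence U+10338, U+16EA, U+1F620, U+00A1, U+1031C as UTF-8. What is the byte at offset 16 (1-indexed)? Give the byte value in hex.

1-indexed offset 16 is 0-indexed offset 15.
U+10338 → 4-byte form F0 90 8C B8 at offsets 0–3.
U+16EA → 3-byte form E1 9B AA at offsets 4–6.
U+1F620 → 4-byte form F0 9F 98 A0 at offsets 7–10.
U+00A1 → 2-byte form C2 A1 at offsets 11–12.
U+1031C → 4-byte form F0 90 8C 9C at offsets 13–16.
Offset 15 falls in char 5's range; it's byte 3 of F0 90 8C 9C = 0x8C.

0x8C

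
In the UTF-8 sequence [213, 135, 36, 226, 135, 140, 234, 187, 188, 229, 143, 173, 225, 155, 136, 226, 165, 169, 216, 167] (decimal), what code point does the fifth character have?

Offset 0: leading byte 0xD5 = 11010101 → 2-byte char #1 = D5 87.
Offset 2: leading byte 0x24 = 00100100 → 1-byte char #2 = 24.
Offset 3: leading byte 0xE2 = 11100010 → 3-byte char #3 = E2 87 8C.
Offset 6: leading byte 0xEA = 11101010 → 3-byte char #4 = EA BB BC.
Offset 9: leading byte 0xE5 = 11100101 → 3-byte char #5 = E5 8F AD.
Leading byte 0xE5 = 11100101 matches 1110xxxx → 3-byte sequence.
Byte 1: 0xE5 = 11100101, payload 0101 (4 bits).
Byte 2: 0x8F = 10001111 (10xxxxxx ✓), payload 001111.
Byte 3: 0xAD = 10101101 (10xxxxxx ✓), payload 101101.
Concatenate: 0101001111101101 = 0x53ED (16 bits → U+53ED).

U+53ED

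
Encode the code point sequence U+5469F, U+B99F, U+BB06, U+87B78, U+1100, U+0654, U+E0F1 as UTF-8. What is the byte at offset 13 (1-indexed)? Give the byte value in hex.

0xAD

1-indexed offset 13 is 0-indexed offset 12.
U+5469F → 4-byte form F1 94 9A 9F at offsets 0–3.
U+B99F → 3-byte form EB A6 9F at offsets 4–6.
U+BB06 → 3-byte form EB AC 86 at offsets 7–9.
U+87B78 → 4-byte form F2 87 AD B8 at offsets 10–13.
Offset 12 falls in char 4's range; it's byte 3 of F2 87 AD B8 = 0xAD.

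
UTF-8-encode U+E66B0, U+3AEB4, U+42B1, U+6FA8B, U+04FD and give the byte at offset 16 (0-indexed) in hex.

0xBD

U+E66B0 → 4-byte form F3 A6 9A B0 at offsets 0–3.
U+3AEB4 → 4-byte form F0 BA BA B4 at offsets 4–7.
U+42B1 → 3-byte form E4 8A B1 at offsets 8–10.
U+6FA8B → 4-byte form F1 AF AA 8B at offsets 11–14.
U+04FD → 2-byte form D3 BD at offsets 15–16.
Offset 16 falls in char 5's range; it's byte 2 of D3 BD = 0xBD.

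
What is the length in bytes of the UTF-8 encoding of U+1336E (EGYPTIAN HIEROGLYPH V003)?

U+1336E = 0x1336E. UTF-8 uses 1 byte below 0x80, 2 below 0x800, 3 below 0x10000, 4 up to 0x10FFFF. 0x1336E is in U+10000–U+10FFFF → 4 bytes.

4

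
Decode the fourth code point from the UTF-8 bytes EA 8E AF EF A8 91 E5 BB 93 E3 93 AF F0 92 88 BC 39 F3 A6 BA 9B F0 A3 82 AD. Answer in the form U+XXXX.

U+34EF

Offset 0: leading byte 0xEA = 11101010 → 3-byte char #1 = EA 8E AF.
Offset 3: leading byte 0xEF = 11101111 → 3-byte char #2 = EF A8 91.
Offset 6: leading byte 0xE5 = 11100101 → 3-byte char #3 = E5 BB 93.
Offset 9: leading byte 0xE3 = 11100011 → 3-byte char #4 = E3 93 AF.
Leading byte 0xE3 = 11100011 matches 1110xxxx → 3-byte sequence.
Byte 1: 0xE3 = 11100011, payload 0011 (4 bits).
Byte 2: 0x93 = 10010011 (10xxxxxx ✓), payload 010011.
Byte 3: 0xAF = 10101111 (10xxxxxx ✓), payload 101111.
Concatenate: 0011010011101111 = 0x34EF (16 bits → U+34EF).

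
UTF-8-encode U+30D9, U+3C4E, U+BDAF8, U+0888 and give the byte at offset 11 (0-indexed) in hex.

0xA2

U+30D9 → 3-byte form E3 83 99 at offsets 0–2.
U+3C4E → 3-byte form E3 B1 8E at offsets 3–5.
U+BDAF8 → 4-byte form F2 BD AB B8 at offsets 6–9.
U+0888 → 3-byte form E0 A2 88 at offsets 10–12.
Offset 11 falls in char 4's range; it's byte 2 of E0 A2 88 = 0xA2.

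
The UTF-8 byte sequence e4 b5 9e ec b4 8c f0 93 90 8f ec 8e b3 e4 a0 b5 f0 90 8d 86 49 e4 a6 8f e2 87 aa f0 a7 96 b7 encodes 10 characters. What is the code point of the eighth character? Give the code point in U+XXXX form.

U+498F

Offset 0: leading byte 0xE4 = 11100100 → 3-byte char #1 = E4 B5 9E.
Offset 3: leading byte 0xEC = 11101100 → 3-byte char #2 = EC B4 8C.
Offset 6: leading byte 0xF0 = 11110000 → 4-byte char #3 = F0 93 90 8F.
Offset 10: leading byte 0xEC = 11101100 → 3-byte char #4 = EC 8E B3.
Offset 13: leading byte 0xE4 = 11100100 → 3-byte char #5 = E4 A0 B5.
Offset 16: leading byte 0xF0 = 11110000 → 4-byte char #6 = F0 90 8D 86.
Offset 20: leading byte 0x49 = 01001001 → 1-byte char #7 = 49.
Offset 21: leading byte 0xE4 = 11100100 → 3-byte char #8 = E4 A6 8F.
Leading byte 0xE4 = 11100100 matches 1110xxxx → 3-byte sequence.
Byte 1: 0xE4 = 11100100, payload 0100 (4 bits).
Byte 2: 0xA6 = 10100110 (10xxxxxx ✓), payload 100110.
Byte 3: 0x8F = 10001111 (10xxxxxx ✓), payload 001111.
Concatenate: 0100100110001111 = 0x498F (16 bits → U+498F).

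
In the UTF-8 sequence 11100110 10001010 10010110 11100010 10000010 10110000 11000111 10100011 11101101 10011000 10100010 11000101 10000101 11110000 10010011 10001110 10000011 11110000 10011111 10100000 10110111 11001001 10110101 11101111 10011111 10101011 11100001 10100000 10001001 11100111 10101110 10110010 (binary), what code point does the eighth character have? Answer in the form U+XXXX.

U+0275

Offset 0: leading byte 0xE6 = 11100110 → 3-byte char #1 = E6 8A 96.
Offset 3: leading byte 0xE2 = 11100010 → 3-byte char #2 = E2 82 B0.
Offset 6: leading byte 0xC7 = 11000111 → 2-byte char #3 = C7 A3.
Offset 8: leading byte 0xED = 11101101 → 3-byte char #4 = ED 98 A2.
Offset 11: leading byte 0xC5 = 11000101 → 2-byte char #5 = C5 85.
Offset 13: leading byte 0xF0 = 11110000 → 4-byte char #6 = F0 93 8E 83.
Offset 17: leading byte 0xF0 = 11110000 → 4-byte char #7 = F0 9F A0 B7.
Offset 21: leading byte 0xC9 = 11001001 → 2-byte char #8 = C9 B5.
Leading byte 0xC9 = 11001001 matches 110xxxxx → 2-byte sequence.
Byte 1: 0xC9 = 11001001, payload 01001 (5 bits).
Byte 2: 0xB5 = 10110101 (10xxxxxx ✓), payload 110101.
Concatenate: 01001110101 = 0x275 (11 bits → U+0275).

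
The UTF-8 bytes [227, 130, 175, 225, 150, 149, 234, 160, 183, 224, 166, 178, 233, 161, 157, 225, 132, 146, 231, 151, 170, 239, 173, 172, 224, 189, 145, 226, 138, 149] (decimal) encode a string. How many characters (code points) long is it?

Byte at offset 0: 0xE3 = 11100011 → 3-byte char (#1). Advance 3.
Byte at offset 3: 0xE1 = 11100001 → 3-byte char (#2). Advance 3.
Byte at offset 6: 0xEA = 11101010 → 3-byte char (#3). Advance 3.
Byte at offset 9: 0xE0 = 11100000 → 3-byte char (#4). Advance 3.
Byte at offset 12: 0xE9 = 11101001 → 3-byte char (#5). Advance 3.
Byte at offset 15: 0xE1 = 11100001 → 3-byte char (#6). Advance 3.
Byte at offset 18: 0xE7 = 11100111 → 3-byte char (#7). Advance 3.
Byte at offset 21: 0xEF = 11101111 → 3-byte char (#8). Advance 3.
Byte at offset 24: 0xE0 = 11100000 → 3-byte char (#9). Advance 3.
Byte at offset 27: 0xE2 = 11100010 → 3-byte char (#10). Advance 3.
Reached end at offset 30 after 10 code points.

10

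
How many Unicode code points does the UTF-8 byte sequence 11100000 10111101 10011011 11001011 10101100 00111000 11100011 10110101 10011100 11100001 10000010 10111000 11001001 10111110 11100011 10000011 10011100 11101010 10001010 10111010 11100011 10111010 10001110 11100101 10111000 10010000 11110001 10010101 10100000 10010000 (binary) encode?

11

Byte at offset 0: 0xE0 = 11100000 → 3-byte char (#1). Advance 3.
Byte at offset 3: 0xCB = 11001011 → 2-byte char (#2). Advance 2.
Byte at offset 5: 0x38 = 00111000 → 1-byte char (#3). Advance 1.
Byte at offset 6: 0xE3 = 11100011 → 3-byte char (#4). Advance 3.
Byte at offset 9: 0xE1 = 11100001 → 3-byte char (#5). Advance 3.
Byte at offset 12: 0xC9 = 11001001 → 2-byte char (#6). Advance 2.
Byte at offset 14: 0xE3 = 11100011 → 3-byte char (#7). Advance 3.
Byte at offset 17: 0xEA = 11101010 → 3-byte char (#8). Advance 3.
Byte at offset 20: 0xE3 = 11100011 → 3-byte char (#9). Advance 3.
Byte at offset 23: 0xE5 = 11100101 → 3-byte char (#10). Advance 3.
Byte at offset 26: 0xF1 = 11110001 → 4-byte char (#11). Advance 4.
Reached end at offset 30 after 11 code points.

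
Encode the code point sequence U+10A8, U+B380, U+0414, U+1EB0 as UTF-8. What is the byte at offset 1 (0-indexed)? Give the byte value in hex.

0x82

U+10A8 → 3-byte form E1 82 A8 at offsets 0–2.
Offset 1 falls in char 1's range; it's byte 2 of E1 82 A8 = 0x82.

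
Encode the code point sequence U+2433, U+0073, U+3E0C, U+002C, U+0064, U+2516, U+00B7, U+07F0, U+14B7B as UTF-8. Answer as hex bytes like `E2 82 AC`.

U+2433: 3-byte form → E2 90 B3.
U+0073: 1-byte form → 73.
U+3E0C: 3-byte form → E3 B8 8C.
U+002C: 1-byte form → 2C.
U+0064: 1-byte form → 64.
U+2516: 3-byte form → E2 94 96.
U+00B7: 2-byte form → C2 B7.
U+07F0: 2-byte form → DF B0.
U+14B7B: 4-byte form → F0 94 AD BB.
Concatenated (20 bytes): E2 90 B3 73 E3 B8 8C 2C 64 E2 94 96 C2 B7 DF B0 F0 94 AD BB.

E2 90 B3 73 E3 B8 8C 2C 64 E2 94 96 C2 B7 DF B0 F0 94 AD BB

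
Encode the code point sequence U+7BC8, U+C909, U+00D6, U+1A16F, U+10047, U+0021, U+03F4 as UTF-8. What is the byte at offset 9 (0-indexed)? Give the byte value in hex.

U+7BC8 → 3-byte form E7 AF 88 at offsets 0–2.
U+C909 → 3-byte form EC A4 89 at offsets 3–5.
U+00D6 → 2-byte form C3 96 at offsets 6–7.
U+1A16F → 4-byte form F0 9A 85 AF at offsets 8–11.
Offset 9 falls in char 4's range; it's byte 2 of F0 9A 85 AF = 0x9A.

0x9A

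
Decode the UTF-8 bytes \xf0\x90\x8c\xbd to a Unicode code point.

U+1033D

Leading byte 0xF0 = 11110000 matches 11110xxx → 4-byte sequence.
Byte 1: 0xF0 = 11110000, payload 000 (3 bits).
Byte 2: 0x90 = 10010000 (10xxxxxx ✓), payload 010000.
Byte 3: 0x8C = 10001100 (10xxxxxx ✓), payload 001100.
Byte 4: 0xBD = 10111101 (10xxxxxx ✓), payload 111101.
Concatenate: 000010000001100111101 = 0x1033D (21 bits → U+1033D).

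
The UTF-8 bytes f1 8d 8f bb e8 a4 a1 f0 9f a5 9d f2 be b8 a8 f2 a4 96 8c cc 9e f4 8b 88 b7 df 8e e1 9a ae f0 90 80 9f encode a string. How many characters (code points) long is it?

10

Byte at offset 0: 0xF1 = 11110001 → 4-byte char (#1). Advance 4.
Byte at offset 4: 0xE8 = 11101000 → 3-byte char (#2). Advance 3.
Byte at offset 7: 0xF0 = 11110000 → 4-byte char (#3). Advance 4.
Byte at offset 11: 0xF2 = 11110010 → 4-byte char (#4). Advance 4.
Byte at offset 15: 0xF2 = 11110010 → 4-byte char (#5). Advance 4.
Byte at offset 19: 0xCC = 11001100 → 2-byte char (#6). Advance 2.
Byte at offset 21: 0xF4 = 11110100 → 4-byte char (#7). Advance 4.
Byte at offset 25: 0xDF = 11011111 → 2-byte char (#8). Advance 2.
Byte at offset 27: 0xE1 = 11100001 → 3-byte char (#9). Advance 3.
Byte at offset 30: 0xF0 = 11110000 → 4-byte char (#10). Advance 4.
Reached end at offset 34 after 10 code points.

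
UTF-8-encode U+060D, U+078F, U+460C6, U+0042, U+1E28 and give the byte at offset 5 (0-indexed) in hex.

0x86

U+060D → 2-byte form D8 8D at offsets 0–1.
U+078F → 2-byte form DE 8F at offsets 2–3.
U+460C6 → 4-byte form F1 86 83 86 at offsets 4–7.
Offset 5 falls in char 3's range; it's byte 2 of F1 86 83 86 = 0x86.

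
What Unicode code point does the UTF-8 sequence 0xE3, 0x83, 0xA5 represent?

Leading byte 0xE3 = 11100011 matches 1110xxxx → 3-byte sequence.
Byte 1: 0xE3 = 11100011, payload 0011 (4 bits).
Byte 2: 0x83 = 10000011 (10xxxxxx ✓), payload 000011.
Byte 3: 0xA5 = 10100101 (10xxxxxx ✓), payload 100101.
Concatenate: 0011000011100101 = 0x30E5 (16 bits → U+30E5).

U+30E5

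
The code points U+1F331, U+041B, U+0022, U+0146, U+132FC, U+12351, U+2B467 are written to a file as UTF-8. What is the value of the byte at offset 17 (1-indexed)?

0x91

1-indexed offset 17 is 0-indexed offset 16.
U+1F331 → 4-byte form F0 9F 8C B1 at offsets 0–3.
U+041B → 2-byte form D0 9B at offsets 4–5.
U+0022 → 1-byte form 22 at offsets 6–6.
U+0146 → 2-byte form C5 86 at offsets 7–8.
U+132FC → 4-byte form F0 93 8B BC at offsets 9–12.
U+12351 → 4-byte form F0 92 8D 91 at offsets 13–16.
Offset 16 falls in char 6's range; it's byte 4 of F0 92 8D 91 = 0x91.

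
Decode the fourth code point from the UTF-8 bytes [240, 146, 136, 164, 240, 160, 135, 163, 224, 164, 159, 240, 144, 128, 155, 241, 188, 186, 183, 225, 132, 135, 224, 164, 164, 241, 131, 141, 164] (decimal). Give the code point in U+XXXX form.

Offset 0: leading byte 0xF0 = 11110000 → 4-byte char #1 = F0 92 88 A4.
Offset 4: leading byte 0xF0 = 11110000 → 4-byte char #2 = F0 A0 87 A3.
Offset 8: leading byte 0xE0 = 11100000 → 3-byte char #3 = E0 A4 9F.
Offset 11: leading byte 0xF0 = 11110000 → 4-byte char #4 = F0 90 80 9B.
Leading byte 0xF0 = 11110000 matches 11110xxx → 4-byte sequence.
Byte 1: 0xF0 = 11110000, payload 000 (3 bits).
Byte 2: 0x90 = 10010000 (10xxxxxx ✓), payload 010000.
Byte 3: 0x80 = 10000000 (10xxxxxx ✓), payload 000000.
Byte 4: 0x9B = 10011011 (10xxxxxx ✓), payload 011011.
Concatenate: 000010000000000011011 = 0x1001B (21 bits → U+1001B).

U+1001B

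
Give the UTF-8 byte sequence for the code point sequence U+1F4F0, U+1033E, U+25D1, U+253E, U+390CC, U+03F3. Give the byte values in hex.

F0 9F 93 B0 F0 90 8C BE E2 97 91 E2 94 BE F0 B9 83 8C CF B3

U+1F4F0: 4-byte form → F0 9F 93 B0.
U+1033E: 4-byte form → F0 90 8C BE.
U+25D1: 3-byte form → E2 97 91.
U+253E: 3-byte form → E2 94 BE.
U+390CC: 4-byte form → F0 B9 83 8C.
U+03F3: 2-byte form → CF B3.
Concatenated (20 bytes): F0 9F 93 B0 F0 90 8C BE E2 97 91 E2 94 BE F0 B9 83 8C CF B3.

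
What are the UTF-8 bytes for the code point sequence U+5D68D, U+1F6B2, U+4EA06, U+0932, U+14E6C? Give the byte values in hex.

F1 9D 9A 8D F0 9F 9A B2 F1 8E A8 86 E0 A4 B2 F0 94 B9 AC

U+5D68D: 4-byte form → F1 9D 9A 8D.
U+1F6B2: 4-byte form → F0 9F 9A B2.
U+4EA06: 4-byte form → F1 8E A8 86.
U+0932: 3-byte form → E0 A4 B2.
U+14E6C: 4-byte form → F0 94 B9 AC.
Concatenated (19 bytes): F1 9D 9A 8D F0 9F 9A B2 F1 8E A8 86 E0 A4 B2 F0 94 B9 AC.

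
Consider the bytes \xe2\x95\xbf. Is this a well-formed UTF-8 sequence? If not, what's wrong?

valid

Leading byte 0xE2 = 11100010 → 3-byte form.
Continuation bytes 0x95=10010101, 0xBF=10111111 all match 10xxxxxx.
Decoded value 0x257F is ≥ 0x800 (shortest form) and not a surrogate.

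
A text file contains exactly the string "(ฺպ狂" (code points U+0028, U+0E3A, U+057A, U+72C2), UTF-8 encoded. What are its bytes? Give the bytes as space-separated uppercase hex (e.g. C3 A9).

U+0028: 1-byte form → 28.
U+0E3A: 3-byte form → E0 B8 BA.
U+057A: 2-byte form → D5 BA.
U+72C2: 3-byte form → E7 8B 82.
Concatenated (9 bytes): 28 E0 B8 BA D5 BA E7 8B 82.

28 E0 B8 BA D5 BA E7 8B 82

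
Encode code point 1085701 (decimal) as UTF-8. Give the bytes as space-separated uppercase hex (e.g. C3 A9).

F4 89 84 85

U+109105 = 0x109105 = 1085701 decimal. In range U+10000–U+10FFFF → 4-byte form: 11110xxx 10xxxxxx 10xxxxxx 10xxxxxx.
Binary (21 bits): 100001001000100000101.
Split 3+6+6+6: 100 | 001001 | 000100 | 000101.
Byte 1: 11110100 = 0xF4.
Byte 2: 10001001 = 0x89.
Byte 3: 10000100 = 0x84.
Byte 4: 10000101 = 0x85.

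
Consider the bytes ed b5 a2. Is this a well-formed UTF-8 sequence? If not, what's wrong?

Structurally a 3-byte sequence; payload = 0xDD62.
But 0xDD62 is in U+D800–U+DFFF, the surrogate range. Surrogates are not Unicode scalar values and are forbidden in UTF-8.

invalid (encodes a surrogate (U+D800–U+DFFF))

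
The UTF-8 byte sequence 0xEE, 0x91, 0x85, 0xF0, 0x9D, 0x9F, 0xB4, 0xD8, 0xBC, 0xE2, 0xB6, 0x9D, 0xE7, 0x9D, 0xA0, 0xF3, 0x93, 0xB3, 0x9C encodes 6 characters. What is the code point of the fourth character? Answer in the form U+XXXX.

U+2D9D

Offset 0: leading byte 0xEE = 11101110 → 3-byte char #1 = EE 91 85.
Offset 3: leading byte 0xF0 = 11110000 → 4-byte char #2 = F0 9D 9F B4.
Offset 7: leading byte 0xD8 = 11011000 → 2-byte char #3 = D8 BC.
Offset 9: leading byte 0xE2 = 11100010 → 3-byte char #4 = E2 B6 9D.
Leading byte 0xE2 = 11100010 matches 1110xxxx → 3-byte sequence.
Byte 1: 0xE2 = 11100010, payload 0010 (4 bits).
Byte 2: 0xB6 = 10110110 (10xxxxxx ✓), payload 110110.
Byte 3: 0x9D = 10011101 (10xxxxxx ✓), payload 011101.
Concatenate: 0010110110011101 = 0x2D9D (16 bits → U+2D9D).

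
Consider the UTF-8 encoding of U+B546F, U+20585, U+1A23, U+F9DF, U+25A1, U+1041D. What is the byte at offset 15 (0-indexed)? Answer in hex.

0x96

U+B546F → 4-byte form F2 B5 91 AF at offsets 0–3.
U+20585 → 4-byte form F0 A0 96 85 at offsets 4–7.
U+1A23 → 3-byte form E1 A8 A3 at offsets 8–10.
U+F9DF → 3-byte form EF A7 9F at offsets 11–13.
U+25A1 → 3-byte form E2 96 A1 at offsets 14–16.
Offset 15 falls in char 5's range; it's byte 2 of E2 96 A1 = 0x96.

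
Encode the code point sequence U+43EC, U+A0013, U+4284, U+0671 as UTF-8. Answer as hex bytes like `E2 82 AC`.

E4 8F AC F2 A0 80 93 E4 8A 84 D9 B1

U+43EC: 3-byte form → E4 8F AC.
U+A0013: 4-byte form → F2 A0 80 93.
U+4284: 3-byte form → E4 8A 84.
U+0671: 2-byte form → D9 B1.
Concatenated (12 bytes): E4 8F AC F2 A0 80 93 E4 8A 84 D9 B1.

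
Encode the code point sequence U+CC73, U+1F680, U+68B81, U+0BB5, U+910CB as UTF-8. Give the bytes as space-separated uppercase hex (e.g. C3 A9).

U+CC73: 3-byte form → EC B1 B3.
U+1F680: 4-byte form → F0 9F 9A 80.
U+68B81: 4-byte form → F1 A8 AE 81.
U+0BB5: 3-byte form → E0 AE B5.
U+910CB: 4-byte form → F2 91 83 8B.
Concatenated (18 bytes): EC B1 B3 F0 9F 9A 80 F1 A8 AE 81 E0 AE B5 F2 91 83 8B.

EC B1 B3 F0 9F 9A 80 F1 A8 AE 81 E0 AE B5 F2 91 83 8B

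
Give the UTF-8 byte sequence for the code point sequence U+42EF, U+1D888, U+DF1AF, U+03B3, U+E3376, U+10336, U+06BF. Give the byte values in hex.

U+42EF: 3-byte form → E4 8B AF.
U+1D888: 4-byte form → F0 9D A2 88.
U+DF1AF: 4-byte form → F3 9F 86 AF.
U+03B3: 2-byte form → CE B3.
U+E3376: 4-byte form → F3 A3 8D B6.
U+10336: 4-byte form → F0 90 8C B6.
U+06BF: 2-byte form → DA BF.
Concatenated (23 bytes): E4 8B AF F0 9D A2 88 F3 9F 86 AF CE B3 F3 A3 8D B6 F0 90 8C B6 DA BF.

E4 8B AF F0 9D A2 88 F3 9F 86 AF CE B3 F3 A3 8D B6 F0 90 8C B6 DA BF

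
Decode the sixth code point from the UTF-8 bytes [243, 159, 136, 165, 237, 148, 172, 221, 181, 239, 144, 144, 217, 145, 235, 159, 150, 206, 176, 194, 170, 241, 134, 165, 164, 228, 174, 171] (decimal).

Offset 0: leading byte 0xF3 = 11110011 → 4-byte char #1 = F3 9F 88 A5.
Offset 4: leading byte 0xED = 11101101 → 3-byte char #2 = ED 94 AC.
Offset 7: leading byte 0xDD = 11011101 → 2-byte char #3 = DD B5.
Offset 9: leading byte 0xEF = 11101111 → 3-byte char #4 = EF 90 90.
Offset 12: leading byte 0xD9 = 11011001 → 2-byte char #5 = D9 91.
Offset 14: leading byte 0xEB = 11101011 → 3-byte char #6 = EB 9F 96.
Leading byte 0xEB = 11101011 matches 1110xxxx → 3-byte sequence.
Byte 1: 0xEB = 11101011, payload 1011 (4 bits).
Byte 2: 0x9F = 10011111 (10xxxxxx ✓), payload 011111.
Byte 3: 0x96 = 10010110 (10xxxxxx ✓), payload 010110.
Concatenate: 1011011111010110 = 0xB7D6 (16 bits → U+B7D6).

U+B7D6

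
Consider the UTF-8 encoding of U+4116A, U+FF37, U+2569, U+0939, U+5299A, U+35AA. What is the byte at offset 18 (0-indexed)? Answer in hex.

U+4116A → 4-byte form F1 81 85 AA at offsets 0–3.
U+FF37 → 3-byte form EF BC B7 at offsets 4–6.
U+2569 → 3-byte form E2 95 A9 at offsets 7–9.
U+0939 → 3-byte form E0 A4 B9 at offsets 10–12.
U+5299A → 4-byte form F1 92 A6 9A at offsets 13–16.
U+35AA → 3-byte form E3 96 AA at offsets 17–19.
Offset 18 falls in char 6's range; it's byte 2 of E3 96 AA = 0x96.

0x96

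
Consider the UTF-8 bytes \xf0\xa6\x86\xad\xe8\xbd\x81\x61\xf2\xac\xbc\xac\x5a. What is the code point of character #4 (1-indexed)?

U+ACF2C

Offset 0: leading byte 0xF0 = 11110000 → 4-byte char #1 = F0 A6 86 AD.
Offset 4: leading byte 0xE8 = 11101000 → 3-byte char #2 = E8 BD 81.
Offset 7: leading byte 0x61 = 01100001 → 1-byte char #3 = 61.
Offset 8: leading byte 0xF2 = 11110010 → 4-byte char #4 = F2 AC BC AC.
Leading byte 0xF2 = 11110010 matches 11110xxx → 4-byte sequence.
Byte 1: 0xF2 = 11110010, payload 010 (3 bits).
Byte 2: 0xAC = 10101100 (10xxxxxx ✓), payload 101100.
Byte 3: 0xBC = 10111100 (10xxxxxx ✓), payload 111100.
Byte 4: 0xAC = 10101100 (10xxxxxx ✓), payload 101100.
Concatenate: 010101100111100101100 = 0xACF2C (21 bits → U+ACF2C).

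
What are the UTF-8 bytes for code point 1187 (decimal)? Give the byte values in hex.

D2 A3

U+04A3 = 0x4A3 = 1187 decimal. In range U+0080–U+07FF → 2-byte form: 110xxxxx 10xxxxxx.
Binary (11 bits): 10010100011.
Split 5+6: 10010 | 100011.
Byte 1: 11010010 = 0xD2.
Byte 2: 10100011 = 0xA3.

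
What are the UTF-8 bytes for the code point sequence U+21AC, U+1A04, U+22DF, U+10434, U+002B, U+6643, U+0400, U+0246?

U+21AC: 3-byte form → E2 86 AC.
U+1A04: 3-byte form → E1 A8 84.
U+22DF: 3-byte form → E2 8B 9F.
U+10434: 4-byte form → F0 90 90 B4.
U+002B: 1-byte form → 2B.
U+6643: 3-byte form → E6 99 83.
U+0400: 2-byte form → D0 80.
U+0246: 2-byte form → C9 86.
Concatenated (21 bytes): E2 86 AC E1 A8 84 E2 8B 9F F0 90 90 B4 2B E6 99 83 D0 80 C9 86.

E2 86 AC E1 A8 84 E2 8B 9F F0 90 90 B4 2B E6 99 83 D0 80 C9 86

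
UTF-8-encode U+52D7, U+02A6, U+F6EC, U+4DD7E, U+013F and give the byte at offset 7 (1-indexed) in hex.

1-indexed offset 7 is 0-indexed offset 6.
U+52D7 → 3-byte form E5 8B 97 at offsets 0–2.
U+02A6 → 2-byte form CA A6 at offsets 3–4.
U+F6EC → 3-byte form EF 9B AC at offsets 5–7.
Offset 6 falls in char 3's range; it's byte 2 of EF 9B AC = 0x9B.

0x9B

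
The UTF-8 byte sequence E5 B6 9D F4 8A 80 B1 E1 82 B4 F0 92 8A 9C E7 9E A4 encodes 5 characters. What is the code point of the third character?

U+10B4

Offset 0: leading byte 0xE5 = 11100101 → 3-byte char #1 = E5 B6 9D.
Offset 3: leading byte 0xF4 = 11110100 → 4-byte char #2 = F4 8A 80 B1.
Offset 7: leading byte 0xE1 = 11100001 → 3-byte char #3 = E1 82 B4.
Leading byte 0xE1 = 11100001 matches 1110xxxx → 3-byte sequence.
Byte 1: 0xE1 = 11100001, payload 0001 (4 bits).
Byte 2: 0x82 = 10000010 (10xxxxxx ✓), payload 000010.
Byte 3: 0xB4 = 10110100 (10xxxxxx ✓), payload 110100.
Concatenate: 0001000010110100 = 0x10B4 (16 bits → U+10B4).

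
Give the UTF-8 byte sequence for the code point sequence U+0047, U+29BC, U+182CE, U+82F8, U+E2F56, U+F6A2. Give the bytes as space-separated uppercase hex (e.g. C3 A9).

U+0047: 1-byte form → 47.
U+29BC: 3-byte form → E2 A6 BC.
U+182CE: 4-byte form → F0 98 8B 8E.
U+82F8: 3-byte form → E8 8B B8.
U+E2F56: 4-byte form → F3 A2 BD 96.
U+F6A2: 3-byte form → EF 9A A2.
Concatenated (18 bytes): 47 E2 A6 BC F0 98 8B 8E E8 8B B8 F3 A2 BD 96 EF 9A A2.

47 E2 A6 BC F0 98 8B 8E E8 8B B8 F3 A2 BD 96 EF 9A A2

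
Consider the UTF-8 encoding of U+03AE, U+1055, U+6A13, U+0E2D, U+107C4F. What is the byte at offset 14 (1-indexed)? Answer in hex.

1-indexed offset 14 is 0-indexed offset 13.
U+03AE → 2-byte form CE AE at offsets 0–1.
U+1055 → 3-byte form E1 81 95 at offsets 2–4.
U+6A13 → 3-byte form E6 A8 93 at offsets 5–7.
U+0E2D → 3-byte form E0 B8 AD at offsets 8–10.
U+107C4F → 4-byte form F4 87 B1 8F at offsets 11–14.
Offset 13 falls in char 5's range; it's byte 3 of F4 87 B1 8F = 0xB1.

0xB1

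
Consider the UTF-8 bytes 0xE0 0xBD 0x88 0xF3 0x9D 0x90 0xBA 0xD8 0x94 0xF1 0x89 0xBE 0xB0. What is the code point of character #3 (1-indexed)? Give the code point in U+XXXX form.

Offset 0: leading byte 0xE0 = 11100000 → 3-byte char #1 = E0 BD 88.
Offset 3: leading byte 0xF3 = 11110011 → 4-byte char #2 = F3 9D 90 BA.
Offset 7: leading byte 0xD8 = 11011000 → 2-byte char #3 = D8 94.
Leading byte 0xD8 = 11011000 matches 110xxxxx → 2-byte sequence.
Byte 1: 0xD8 = 11011000, payload 11000 (5 bits).
Byte 2: 0x94 = 10010100 (10xxxxxx ✓), payload 010100.
Concatenate: 11000010100 = 0x614 (11 bits → U+0614).

U+0614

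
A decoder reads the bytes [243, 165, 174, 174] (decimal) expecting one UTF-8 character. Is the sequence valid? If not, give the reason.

Leading byte 0xF3 = 11110011 → 4-byte form.
Continuation bytes 0xA5=10100101, 0xAE=10101110, 0xAE=10101110 all match 10xxxxxx.
Decoded value 0xE5BAE is ≥ 0x10000 (shortest form) and not a surrogate.

valid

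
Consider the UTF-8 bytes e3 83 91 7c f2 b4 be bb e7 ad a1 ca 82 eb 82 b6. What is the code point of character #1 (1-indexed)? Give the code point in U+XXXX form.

U+30D1

Offset 0: leading byte 0xE3 = 11100011 → 3-byte char #1 = E3 83 91.
Leading byte 0xE3 = 11100011 matches 1110xxxx → 3-byte sequence.
Byte 1: 0xE3 = 11100011, payload 0011 (4 bits).
Byte 2: 0x83 = 10000011 (10xxxxxx ✓), payload 000011.
Byte 3: 0x91 = 10010001 (10xxxxxx ✓), payload 010001.
Concatenate: 0011000011010001 = 0x30D1 (16 bits → U+30D1).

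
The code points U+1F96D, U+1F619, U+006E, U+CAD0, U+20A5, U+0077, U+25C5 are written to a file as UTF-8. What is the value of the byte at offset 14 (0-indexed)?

0xA5

U+1F96D → 4-byte form F0 9F A5 AD at offsets 0–3.
U+1F619 → 4-byte form F0 9F 98 99 at offsets 4–7.
U+006E → 1-byte form 6E at offsets 8–8.
U+CAD0 → 3-byte form EC AB 90 at offsets 9–11.
U+20A5 → 3-byte form E2 82 A5 at offsets 12–14.
Offset 14 falls in char 5's range; it's byte 3 of E2 82 A5 = 0xA5.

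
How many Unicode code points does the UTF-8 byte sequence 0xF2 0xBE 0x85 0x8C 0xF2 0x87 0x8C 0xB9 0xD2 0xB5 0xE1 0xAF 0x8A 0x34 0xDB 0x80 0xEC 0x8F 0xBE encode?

7

Byte at offset 0: 0xF2 = 11110010 → 4-byte char (#1). Advance 4.
Byte at offset 4: 0xF2 = 11110010 → 4-byte char (#2). Advance 4.
Byte at offset 8: 0xD2 = 11010010 → 2-byte char (#3). Advance 2.
Byte at offset 10: 0xE1 = 11100001 → 3-byte char (#4). Advance 3.
Byte at offset 13: 0x34 = 00110100 → 1-byte char (#5). Advance 1.
Byte at offset 14: 0xDB = 11011011 → 2-byte char (#6). Advance 2.
Byte at offset 16: 0xEC = 11101100 → 3-byte char (#7). Advance 3.
Reached end at offset 19 after 7 code points.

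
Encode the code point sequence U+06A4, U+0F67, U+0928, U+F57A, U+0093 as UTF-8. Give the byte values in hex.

DA A4 E0 BD A7 E0 A4 A8 EF 95 BA C2 93

U+06A4: 2-byte form → DA A4.
U+0F67: 3-byte form → E0 BD A7.
U+0928: 3-byte form → E0 A4 A8.
U+F57A: 3-byte form → EF 95 BA.
U+0093: 2-byte form → C2 93.
Concatenated (13 bytes): DA A4 E0 BD A7 E0 A4 A8 EF 95 BA C2 93.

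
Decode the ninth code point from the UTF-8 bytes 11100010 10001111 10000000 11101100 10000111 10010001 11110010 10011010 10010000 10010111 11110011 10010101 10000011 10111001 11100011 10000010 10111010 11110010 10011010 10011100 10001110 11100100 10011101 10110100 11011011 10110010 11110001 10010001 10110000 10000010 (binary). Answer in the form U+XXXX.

U+51C02

Offset 0: leading byte 0xE2 = 11100010 → 3-byte char #1 = E2 8F 80.
Offset 3: leading byte 0xEC = 11101100 → 3-byte char #2 = EC 87 91.
Offset 6: leading byte 0xF2 = 11110010 → 4-byte char #3 = F2 9A 90 97.
Offset 10: leading byte 0xF3 = 11110011 → 4-byte char #4 = F3 95 83 B9.
Offset 14: leading byte 0xE3 = 11100011 → 3-byte char #5 = E3 82 BA.
Offset 17: leading byte 0xF2 = 11110010 → 4-byte char #6 = F2 9A 9C 8E.
Offset 21: leading byte 0xE4 = 11100100 → 3-byte char #7 = E4 9D B4.
Offset 24: leading byte 0xDB = 11011011 → 2-byte char #8 = DB B2.
Offset 26: leading byte 0xF1 = 11110001 → 4-byte char #9 = F1 91 B0 82.
Leading byte 0xF1 = 11110001 matches 11110xxx → 4-byte sequence.
Byte 1: 0xF1 = 11110001, payload 001 (3 bits).
Byte 2: 0x91 = 10010001 (10xxxxxx ✓), payload 010001.
Byte 3: 0xB0 = 10110000 (10xxxxxx ✓), payload 110000.
Byte 4: 0x82 = 10000010 (10xxxxxx ✓), payload 000010.
Concatenate: 001010001110000000010 = 0x51C02 (21 bits → U+51C02).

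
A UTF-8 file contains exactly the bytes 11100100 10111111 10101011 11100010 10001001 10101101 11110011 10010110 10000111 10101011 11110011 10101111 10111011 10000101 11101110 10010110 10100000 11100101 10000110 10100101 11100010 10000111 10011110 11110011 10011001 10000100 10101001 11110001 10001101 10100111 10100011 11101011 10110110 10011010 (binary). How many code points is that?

10

Byte at offset 0: 0xE4 = 11100100 → 3-byte char (#1). Advance 3.
Byte at offset 3: 0xE2 = 11100010 → 3-byte char (#2). Advance 3.
Byte at offset 6: 0xF3 = 11110011 → 4-byte char (#3). Advance 4.
Byte at offset 10: 0xF3 = 11110011 → 4-byte char (#4). Advance 4.
Byte at offset 14: 0xEE = 11101110 → 3-byte char (#5). Advance 3.
Byte at offset 17: 0xE5 = 11100101 → 3-byte char (#6). Advance 3.
Byte at offset 20: 0xE2 = 11100010 → 3-byte char (#7). Advance 3.
Byte at offset 23: 0xF3 = 11110011 → 4-byte char (#8). Advance 4.
Byte at offset 27: 0xF1 = 11110001 → 4-byte char (#9). Advance 4.
Byte at offset 31: 0xEB = 11101011 → 3-byte char (#10). Advance 3.
Reached end at offset 34 after 10 code points.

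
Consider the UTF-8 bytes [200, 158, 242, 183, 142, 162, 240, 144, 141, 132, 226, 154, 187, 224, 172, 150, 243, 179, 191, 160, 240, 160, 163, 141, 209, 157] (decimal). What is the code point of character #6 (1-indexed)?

Offset 0: leading byte 0xC8 = 11001000 → 2-byte char #1 = C8 9E.
Offset 2: leading byte 0xF2 = 11110010 → 4-byte char #2 = F2 B7 8E A2.
Offset 6: leading byte 0xF0 = 11110000 → 4-byte char #3 = F0 90 8D 84.
Offset 10: leading byte 0xE2 = 11100010 → 3-byte char #4 = E2 9A BB.
Offset 13: leading byte 0xE0 = 11100000 → 3-byte char #5 = E0 AC 96.
Offset 16: leading byte 0xF3 = 11110011 → 4-byte char #6 = F3 B3 BF A0.
Leading byte 0xF3 = 11110011 matches 11110xxx → 4-byte sequence.
Byte 1: 0xF3 = 11110011, payload 011 (3 bits).
Byte 2: 0xB3 = 10110011 (10xxxxxx ✓), payload 110011.
Byte 3: 0xBF = 10111111 (10xxxxxx ✓), payload 111111.
Byte 4: 0xA0 = 10100000 (10xxxxxx ✓), payload 100000.
Concatenate: 011110011111111100000 = 0xF3FE0 (21 bits → U+F3FE0).

U+F3FE0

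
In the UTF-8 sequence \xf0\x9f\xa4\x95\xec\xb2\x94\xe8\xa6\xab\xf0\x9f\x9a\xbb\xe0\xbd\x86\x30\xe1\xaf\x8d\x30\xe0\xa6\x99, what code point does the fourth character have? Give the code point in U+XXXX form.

Offset 0: leading byte 0xF0 = 11110000 → 4-byte char #1 = F0 9F A4 95.
Offset 4: leading byte 0xEC = 11101100 → 3-byte char #2 = EC B2 94.
Offset 7: leading byte 0xE8 = 11101000 → 3-byte char #3 = E8 A6 AB.
Offset 10: leading byte 0xF0 = 11110000 → 4-byte char #4 = F0 9F 9A BB.
Leading byte 0xF0 = 11110000 matches 11110xxx → 4-byte sequence.
Byte 1: 0xF0 = 11110000, payload 000 (3 bits).
Byte 2: 0x9F = 10011111 (10xxxxxx ✓), payload 011111.
Byte 3: 0x9A = 10011010 (10xxxxxx ✓), payload 011010.
Byte 4: 0xBB = 10111011 (10xxxxxx ✓), payload 111011.
Concatenate: 000011111011010111011 = 0x1F6BB (21 bits → U+1F6BB).

U+1F6BB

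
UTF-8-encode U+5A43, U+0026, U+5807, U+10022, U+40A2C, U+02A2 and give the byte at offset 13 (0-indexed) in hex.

U+5A43 → 3-byte form E5 A9 83 at offsets 0–2.
U+0026 → 1-byte form 26 at offsets 3–3.
U+5807 → 3-byte form E5 A0 87 at offsets 4–6.
U+10022 → 4-byte form F0 90 80 A2 at offsets 7–10.
U+40A2C → 4-byte form F1 80 A8 AC at offsets 11–14.
Offset 13 falls in char 5's range; it's byte 3 of F1 80 A8 AC = 0xA8.

0xA8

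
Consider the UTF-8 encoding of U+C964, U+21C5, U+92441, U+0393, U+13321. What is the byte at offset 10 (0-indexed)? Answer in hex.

0xCE

U+C964 → 3-byte form EC A5 A4 at offsets 0–2.
U+21C5 → 3-byte form E2 87 85 at offsets 3–5.
U+92441 → 4-byte form F2 92 91 81 at offsets 6–9.
U+0393 → 2-byte form CE 93 at offsets 10–11.
Offset 10 falls in char 4's range; it's byte 1 of CE 93 = 0xCE.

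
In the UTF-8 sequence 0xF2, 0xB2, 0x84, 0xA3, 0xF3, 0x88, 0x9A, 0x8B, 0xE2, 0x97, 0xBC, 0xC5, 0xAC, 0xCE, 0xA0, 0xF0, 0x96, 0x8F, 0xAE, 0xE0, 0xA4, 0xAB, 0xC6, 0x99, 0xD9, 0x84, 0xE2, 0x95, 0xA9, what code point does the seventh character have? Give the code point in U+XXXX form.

U+092B

Offset 0: leading byte 0xF2 = 11110010 → 4-byte char #1 = F2 B2 84 A3.
Offset 4: leading byte 0xF3 = 11110011 → 4-byte char #2 = F3 88 9A 8B.
Offset 8: leading byte 0xE2 = 11100010 → 3-byte char #3 = E2 97 BC.
Offset 11: leading byte 0xC5 = 11000101 → 2-byte char #4 = C5 AC.
Offset 13: leading byte 0xCE = 11001110 → 2-byte char #5 = CE A0.
Offset 15: leading byte 0xF0 = 11110000 → 4-byte char #6 = F0 96 8F AE.
Offset 19: leading byte 0xE0 = 11100000 → 3-byte char #7 = E0 A4 AB.
Leading byte 0xE0 = 11100000 matches 1110xxxx → 3-byte sequence.
Byte 1: 0xE0 = 11100000, payload 0000 (4 bits).
Byte 2: 0xA4 = 10100100 (10xxxxxx ✓), payload 100100.
Byte 3: 0xAB = 10101011 (10xxxxxx ✓), payload 101011.
Concatenate: 0000100100101011 = 0x92B (16 bits → U+092B).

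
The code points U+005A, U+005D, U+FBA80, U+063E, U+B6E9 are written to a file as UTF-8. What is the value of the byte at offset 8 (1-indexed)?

1-indexed offset 8 is 0-indexed offset 7.
U+005A → 1-byte form 5A at offsets 0–0.
U+005D → 1-byte form 5D at offsets 1–1.
U+FBA80 → 4-byte form F3 BB AA 80 at offsets 2–5.
U+063E → 2-byte form D8 BE at offsets 6–7.
Offset 7 falls in char 4's range; it's byte 2 of D8 BE = 0xBE.

0xBE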